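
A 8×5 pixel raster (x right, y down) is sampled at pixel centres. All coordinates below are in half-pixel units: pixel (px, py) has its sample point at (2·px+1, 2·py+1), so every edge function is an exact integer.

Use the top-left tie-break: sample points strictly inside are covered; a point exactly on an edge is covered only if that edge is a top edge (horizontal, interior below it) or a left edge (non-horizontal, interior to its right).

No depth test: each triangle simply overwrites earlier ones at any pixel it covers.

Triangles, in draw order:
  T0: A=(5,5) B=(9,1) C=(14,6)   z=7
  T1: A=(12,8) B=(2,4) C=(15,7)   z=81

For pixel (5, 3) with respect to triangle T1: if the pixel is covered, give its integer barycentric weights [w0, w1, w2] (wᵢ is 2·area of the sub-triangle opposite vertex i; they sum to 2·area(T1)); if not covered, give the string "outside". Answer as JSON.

T0:
  2·area = 40
  edge (5, 5)→(9, 1): d=(4,-4) top-left  bias=+0
  edge (9, 1)→(14, 6): d=(5,5) right/bottom  bias=-1
  edge (14, 6)→(5, 5): d=(-9,-1) top-left  bias=+0
    (4,0)@(9, 1): e=[0,0,40] → ·  [on edge]
    (3,1)@(7, 3): e=[0,20,20] → #  [on edge]
    (4,1)@(9, 3): e=[8,10,22] → #
    (5,1)@(11, 3): e=[16,0,24] → ·  [on edge]
    (2,2)@(5, 5): e=[0,40,0] → #  [on edge]
    (5,2)@(11, 5): e=[24,10,6] → #
    (6,2)@(13, 5): e=[32,0,8] → ·  [on edge]
    (1,3)@(3, 7): e=[0,60,-20] → ·  [on edge]
    (2,3)@(5, 7): e=[8,50,-18] → ·
    (3,3)@(7, 7): e=[16,40,-16] → ·
    (4,3)@(9, 7): e=[24,30,-14] → ·
    (5,3)@(11, 7): e=[32,20,-12] → ·
    (7,3)@(15, 7): e=[48,0,-8] → ·  [on edge]
    (0,4)@(1, 9): e=[0,80,-40] → ·  [on edge]
  covered (6 px):
    · · · · · · · ·
    · · · # # · · ·
    · · # # # # · ·
    · · · · · · · ·
    · · · · · · · ·
T1:
  2·area = 22
  edge (12, 8)→(2, 4): d=(-10,-4) top-left  bias=+0
  edge (2, 4)→(15, 7): d=(13,3) right/bottom  bias=-1
  edge (15, 7)→(12, 8): d=(-3,1) right/bottom  bias=-1
    (2,2)@(5, 5): e=[2,4,16] → #
    (3,2)@(7, 5): e=[10,-2,14] → ·
    (2,3)@(5, 7): e=[-18,30,10] → ·
    (5,3)@(11, 7): e=[6,12,4] → #
    (6,3)@(13, 7): e=[14,6,2] → #
    (7,3)@(15, 7): e=[22,0,0] → ·  [on edge]
    (4,4)@(9, 9): e=[-22,44,0] → ·  [on edge]
    (5,4)@(11, 9): e=[-14,38,-2] → ·
    (6,4)@(13, 9): e=[-6,32,-4] → ·
  covered (3 px):
    · · · · · · · ·
    · · · · · · · ·
    · · # · · · · ·
    · · · · · # # ·
    · · · · · · · ·

Result: [12,4,6]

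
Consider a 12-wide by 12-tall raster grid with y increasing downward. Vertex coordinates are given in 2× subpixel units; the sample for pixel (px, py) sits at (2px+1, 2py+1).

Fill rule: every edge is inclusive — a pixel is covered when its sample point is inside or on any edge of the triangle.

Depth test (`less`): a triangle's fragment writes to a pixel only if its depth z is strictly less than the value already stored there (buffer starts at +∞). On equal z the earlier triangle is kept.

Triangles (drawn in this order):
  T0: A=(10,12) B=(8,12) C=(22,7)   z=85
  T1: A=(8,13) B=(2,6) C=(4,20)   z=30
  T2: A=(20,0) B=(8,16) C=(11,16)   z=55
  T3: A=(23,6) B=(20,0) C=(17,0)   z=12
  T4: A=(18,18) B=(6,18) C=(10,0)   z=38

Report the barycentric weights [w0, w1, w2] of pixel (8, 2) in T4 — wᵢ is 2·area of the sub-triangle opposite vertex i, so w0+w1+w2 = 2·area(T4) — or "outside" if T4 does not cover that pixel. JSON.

T0:
  2·area = 10
  edge (10, 12)→(8, 12): d=(-2,0) inclusive
  edge (8, 12)→(22, 7): d=(14,-5) inclusive
  edge (22, 7)→(10, 12): d=(-12,5) inclusive
    (8,4)@(17, 9): e=[6,3,1] → X
    (9,4)@(19, 9): e=[6,13,-9] → .
    (5,5)@(11, 11): e=[2,1,7] → X
    (6,5)@(13, 11): e=[2,11,-3] → .
    (8,5)@(17, 11): e=[2,31,-23] → .
    (5,6)@(11, 13): e=[-2,29,-17] → .
  covered (2 px):
    . . . . . . . . . . . .
    . . . . . . . . . . . .
    . . . . . . . . . . . .
    . . . . . . . . . . . .
    . . . . . . . . X . . .
    . . . . . X . . . . . .
    . . . . . . . . . . . .
    . . . . . . . . . . . .
    . . . . . . . . . . . .
    . . . . . . . . . . . .
    . . . . . . . . . . . .
    . . . . . . . . . . . .
T1:
  2·area = 70  (B↔C swapped to make it positive)
  edge (8, 13)→(4, 20): d=(-4,7) inclusive
  edge (4, 20)→(2, 6): d=(-2,-14) inclusive
  edge (2, 6)→(8, 13): d=(6,7) inclusive
    (1,4)@(3, 9): e=[51,8,11] → X
    (2,4)@(5, 9): e=[37,36,-3] → .
    (1,5)@(3, 11): e=[43,4,23] → X
    (2,5)@(5, 11): e=[29,32,9] → X
    (3,5)@(7, 11): e=[15,60,-5] → .
    (1,6)@(3, 13): e=[35,0,35] → X  [on edge]
    (3,6)@(7, 13): e=[7,56,7] → X
    (4,6)@(9, 13): e=[-7,84,-7] → .
    (1,7)@(3, 15): e=[27,-4,47] → .
    (2,7)@(5, 15): e=[13,24,33] → X
    (3,7)@(7, 15): e=[-1,52,19] → .
    (2,8)@(5, 17): e=[5,20,45] → X
  covered (8 px):
    . . . . . . . . . . . .
    . . . . . . . . . . . .
    . . . . . . . . . . . .
    . . . . . . . . . . . .
    . X . . . . . . . . . .
    . X X . . . . . . . . .
    . X X X . . . . . . . .
    . . X . . . . . . . . .
    . . X . . . . . . . . .
    . . . . . . . . . . . .
    . . . . . . . . . . . .
    . . . . . . . . . . . .
T2:
  2·area = 48  (B↔C swapped to make it positive)
  edge (20, 0)→(11, 16): d=(-9,16) inclusive
  edge (11, 16)→(8, 16): d=(-3,0) inclusive
  edge (8, 16)→(20, 0): d=(12,-16) inclusive
    (8,2)@(17, 5): e=[3,33,12] → X
    (9,2)@(19, 5): e=[-29,33,44] → .
    (7,3)@(15, 7): e=[17,27,4] → X
    (8,3)@(17, 7): e=[-15,27,36] → .
    (7,4)@(15, 9): e=[-1,21,28] → .
    (6,5)@(13, 11): e=[13,15,20] → X
    (7,5)@(15, 11): e=[-19,15,52] → .
    (5,6)@(11, 13): e=[27,9,12] → X
    (6,6)@(13, 13): e=[-5,9,44] → .
    (4,7)@(9, 15): e=[41,3,4] → X
    (6,7)@(13, 15): e=[-23,3,68] → .
    (4,8)@(9, 17): e=[23,-3,28] → .
  covered (6 px):
    . . . . . . . . . . . .
    . . . . . . . . . . . .
    . . . . . . . . X . . .
    . . . . . . . X . . . .
    . . . . . . . . . . . .
    . . . . . . X . . . . .
    . . . . . X . . . . . .
    . . . . X X . . . . . .
    . . . . . . . . . . . .
    . . . . . . . . . . . .
    . . . . . . . . . . . .
    . . . . . . . . . . . .
T3:
  2·area = 18  (B↔C swapped to make it positive)
  edge (23, 6)→(17, 0): d=(-6,-6) inclusive
  edge (17, 0)→(20, 0): d=(3,0) inclusive
  edge (20, 0)→(23, 6): d=(3,6) inclusive
    (9,0)@(19, 1): e=[6,3,9] → X
    (10,0)@(21, 1): e=[18,3,-3] → .
    (9,1)@(19, 3): e=[-6,9,15] → .
    (10,1)@(21, 3): e=[6,9,3] → X
    (11,1)@(23, 3): e=[18,9,-9] → .
    (10,2)@(21, 5): e=[-6,15,9] → .
  covered (2 px):
    . . . . . . . . . X . .
    . . . . . . . . . . X .
    . . . . . . . . . . . .
    . . . . . . . . . . . .
    . . . . . . . . . . . .
    . . . . . . . . . . . .
    . . . . . . . . . . . .
    . . . . . . . . . . . .
    . . . . . . . . . . . .
    . . . . . . . . . . . .
    . . . . . . . . . . . .
    . . . . . . . . . . . .
T4:
  2·area = 216
  edge (18, 18)→(6, 18): d=(-12,0) inclusive
  edge (6, 18)→(10, 0): d=(4,-18) inclusive
  edge (10, 0)→(18, 18): d=(8,18) inclusive
    (5,1)@(11, 3): e=[180,30,6] → X
    (6,1)@(13, 3): e=[180,66,-30] → .
    (4,2)@(9, 5): e=[156,2,58] → X
    (6,2)@(13, 5): e=[156,74,-14] → .
    (4,3)@(9, 7): e=[132,10,74] → X
    (6,3)@(13, 7): e=[132,82,2] → X
    (7,3)@(15, 7): e=[132,118,-34] → .
    (4,4)@(9, 9): e=[108,18,90] → X
    (7,4)@(15, 9): e=[108,126,-18] → .
    (4,5)@(9, 11): e=[84,26,106] → X
    (7,5)@(15, 11): e=[84,134,-2] → .
    (4,6)@(9, 13): e=[60,34,122] → X
  covered (27 px):
    . . . . . . . . . . . .
    . . . . . X . . . . . .
    . . . . X X . . . . . .
    . . . . X X X . . . . .
    . . . . X X X . . . . .
    . . . . X X X . . . . .
    . . . . X X X X . . . .
    . . . X X X X X . . . .
    . . . X X X X X X . . .
    . . . . . . . . . . . .
    . . . . . . . . . . . .
    . . . . . . . . . . . .

Final: "outside"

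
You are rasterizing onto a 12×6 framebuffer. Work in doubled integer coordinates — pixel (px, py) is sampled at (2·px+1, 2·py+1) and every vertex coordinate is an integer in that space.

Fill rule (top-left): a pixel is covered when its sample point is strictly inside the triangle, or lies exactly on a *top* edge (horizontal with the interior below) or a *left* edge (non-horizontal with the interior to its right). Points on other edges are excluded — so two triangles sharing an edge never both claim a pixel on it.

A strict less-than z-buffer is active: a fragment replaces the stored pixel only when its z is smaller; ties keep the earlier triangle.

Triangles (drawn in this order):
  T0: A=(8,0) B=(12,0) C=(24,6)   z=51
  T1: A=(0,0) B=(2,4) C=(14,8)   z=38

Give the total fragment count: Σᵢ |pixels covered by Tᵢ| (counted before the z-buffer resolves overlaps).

T0:
  2·area = 24
  edge (8, 0)→(12, 0): d=(4,0) top-left  bias=+0
  edge (12, 0)→(24, 6): d=(12,6) right/bottom  bias=-1
  edge (24, 6)→(8, 0): d=(-16,-6) top-left  bias=+0
    (5,0)@(11, 1): e=[4,18,2] → █
    (6,0)@(13, 1): e=[4,6,14] → █
    (7,0)@(15, 1): e=[4,-6,26] → ·
    (5,1)@(11, 3): e=[12,42,-30] → ·
    (6,1)@(13, 3): e=[12,30,-18] → ·
    (8,1)@(17, 3): e=[12,6,6] → █
    (9,1)@(19, 3): e=[12,-6,18] → ·
    (8,2)@(17, 5): e=[20,30,-26] → ·
  covered (3 px):
    · · · · · █ █ · · · · ·
    · · · · · · · · █ · · ·
    · · · · · · · · · · · ·
    · · · · · · · · · · · ·
    · · · · · · · · · · · ·
    · · · · · · · · · · · ·
T1:
  2·area = 40  (B↔C swapped to make it positive)
  edge (0, 0)→(14, 8): d=(14,8) right/bottom  bias=-1
  edge (14, 8)→(2, 4): d=(-12,-4) top-left  bias=+0
  edge (2, 4)→(0, 0): d=(-2,-4) top-left  bias=+0
    (0,0)@(1, 1): e=[6,32,2] → █
    (1,0)@(3, 1): e=[-10,40,10] → ·
    (0,1)@(1, 3): e=[34,8,-2] → ·
    (1,1)@(3, 3): e=[18,16,6] → █
    (2,1)@(5, 3): e=[2,24,14] → █
    (3,1)@(7, 3): e=[-14,32,22] → ·
    (1,2)@(3, 5): e=[46,-8,2] → ·
    (2,2)@(5, 5): e=[30,0,10] → █  [on edge]
    (3,2)@(7, 5): e=[14,8,18] → █
    (4,2)@(9, 5): e=[-2,16,26] → ·
    (2,3)@(5, 7): e=[58,-24,6] → ·
    (3,3)@(7, 7): e=[42,-16,14] → ·
    (5,3)@(11, 7): e=[10,0,30] → █  [on edge]
    (8,4)@(17, 9): e=[-10,0,50] → ·  [on edge]
    (11,5)@(23, 11): e=[-30,0,70] → ·  [on edge]
  covered (6 px):
    █ · · · · · · · · · · ·
    · █ █ · · · · · · · · ·
    · · █ █ · · · · · · · ·
    · · · · · █ · · · · · ·
    · · · · · · · · · · · ·
    · · · · · · · · · · · ·

Result: 9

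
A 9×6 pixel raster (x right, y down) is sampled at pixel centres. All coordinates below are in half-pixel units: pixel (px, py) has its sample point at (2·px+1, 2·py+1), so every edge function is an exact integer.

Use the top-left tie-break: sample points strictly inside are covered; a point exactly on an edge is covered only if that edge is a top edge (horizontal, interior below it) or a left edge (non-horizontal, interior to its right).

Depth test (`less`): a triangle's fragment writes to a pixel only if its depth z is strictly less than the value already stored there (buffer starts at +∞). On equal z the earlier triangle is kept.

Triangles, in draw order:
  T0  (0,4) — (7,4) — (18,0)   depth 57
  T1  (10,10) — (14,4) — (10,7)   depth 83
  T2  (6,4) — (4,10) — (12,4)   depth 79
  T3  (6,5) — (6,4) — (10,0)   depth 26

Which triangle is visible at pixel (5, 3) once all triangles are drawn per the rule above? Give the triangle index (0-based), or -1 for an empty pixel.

T0:
  2·area = 28  (B↔C swapped to make it positive)
  edge (0, 4)→(18, 0): d=(18,-4) top-left  bias=+0
  edge (18, 0)→(7, 4): d=(-11,4) right/bottom  bias=-1
  edge (7, 4)→(0, 4): d=(-7,0) right/bottom  bias=-1
    (7,0)@(15, 1): e=[6,1,21] → X
    (8,0)@(17, 1): e=[14,-7,21] → .
    (2,1)@(5, 3): e=[2,19,7] → X
    (3,1)@(7, 3): e=[10,11,7] → X
    (4,1)@(9, 3): e=[18,3,7] → X
    (5,1)@(11, 3): e=[26,-5,7] → .
    (7,1)@(15, 3): e=[42,-21,7] → .
    (2,2)@(5, 5): e=[38,-3,-7] → .
    (3,2)@(7, 5): e=[46,-11,-7] → .
    (4,2)@(9, 5): e=[54,-19,-7] → .
  covered (4 px):
    . . . . . . . X .
    . . X X X . . . .
    . . . . . . . . .
    . . . . . . . . .
    . . . . . . . . .
    . . . . . . . . .
T1:
  2·area = 12  (B↔C swapped to make it positive)
  edge (10, 10)→(10, 7): d=(0,-3) top-left  bias=+0
  edge (10, 7)→(14, 4): d=(4,-3) top-left  bias=+0
  edge (14, 4)→(10, 10): d=(-4,6) right/bottom  bias=-1
    (6,2)@(13, 5): e=[9,1,2] → X
    (7,2)@(15, 5): e=[15,7,-10] → .
    (5,3)@(11, 7): e=[3,3,6] → X
    (6,3)@(13, 7): e=[9,9,-6] → .
    (5,4)@(11, 9): e=[3,11,-2] → .
  covered (2 px):
    . . . . . . . . .
    . . . . . . . . .
    . . . . . . X . .
    . . . . . X . . .
    . . . . . . . . .
    . . . . . . . . .
T2:
  2·area = 36  (B↔C swapped to make it positive)
  edge (6, 4)→(12, 4): d=(6,0) top-left  bias=+0
  edge (12, 4)→(4, 10): d=(-8,6) right/bottom  bias=-1
  edge (4, 10)→(6, 4): d=(2,-6) top-left  bias=+0
    (3,0)@(7, 1): e=[-18,54,0] → .  [on edge]
    (3,2)@(7, 5): e=[6,22,8] → X
    (4,2)@(9, 5): e=[6,10,20] → X
    (5,2)@(11, 5): e=[6,-2,32] → .
    (2,3)@(5, 7): e=[18,18,0] → X  [on edge]
    (4,3)@(9, 7): e=[18,-6,24] → .
    (2,4)@(5, 9): e=[30,2,4] → X
    (3,4)@(7, 9): e=[30,-10,16] → .
    (2,5)@(5, 11): e=[42,-14,8] → .
  covered (5 px):
    . . . . . . . . .
    . . . . . . . . .
    . . . X X . . . .
    . . X X . . . . .
    . . X . . . . . .
    . . . . . . . . .
T3:
  2·area = 4
  edge (6, 5)→(6, 4): d=(0,-1) top-left  bias=+0
  edge (6, 4)→(10, 0): d=(4,-4) top-left  bias=+0
  edge (10, 0)→(6, 5): d=(-4,5) right/bottom  bias=-1
    (4,0)@(9, 1): e=[3,0,1] → X  [on edge]
    (5,0)@(11, 1): e=[5,8,-9] → .
    (3,1)@(7, 3): e=[1,0,3] → X  [on edge]
    (4,1)@(9, 3): e=[3,8,-7] → .
    (2,2)@(5, 5): e=[-1,0,5] → .  [on edge]
    (3,2)@(7, 5): e=[1,8,-5] → .
    (1,3)@(3, 7): e=[-3,0,7] → .  [on edge]
    (0,4)@(1, 9): e=[-5,0,9] → .  [on edge]
  covered (2 px):
    . . . . X . . . .
    . . . X . . . . .
    . . . . . . . . .
    . . . . . . . . .
    . . . . . . . . .
    . . . . . . . . .

Z-buffer (winner per pixel, '.' = empty):
  . . . . 3 . . 0 .
  . . 0 3 0 . . . .
  . . . 2 2 . 1 . .
  . . 2 2 . 1 . . .
  . . 2 . . . . . .
  . . . . . . . . .

Result: 1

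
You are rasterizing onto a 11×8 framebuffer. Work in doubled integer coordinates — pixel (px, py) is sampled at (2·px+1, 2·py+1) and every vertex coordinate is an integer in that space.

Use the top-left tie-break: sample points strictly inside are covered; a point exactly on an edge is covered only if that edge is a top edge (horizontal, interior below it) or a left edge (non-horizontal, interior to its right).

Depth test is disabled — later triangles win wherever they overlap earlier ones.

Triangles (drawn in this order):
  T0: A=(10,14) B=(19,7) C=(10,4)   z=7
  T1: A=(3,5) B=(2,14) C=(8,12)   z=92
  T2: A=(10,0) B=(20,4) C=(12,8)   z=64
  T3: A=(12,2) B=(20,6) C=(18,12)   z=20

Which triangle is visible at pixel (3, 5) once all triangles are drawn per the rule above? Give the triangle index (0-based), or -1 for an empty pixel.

T0:
  2·area = 90  (B↔C swapped to make it positive)
  edge (10, 14)→(10, 4): d=(0,-10) top-left  bias=+0
  edge (10, 4)→(19, 7): d=(9,3) right/bottom  bias=-1
  edge (19, 7)→(10, 14): d=(-9,7) right/bottom  bias=-1
    (0,0)@(1, 1): e=[-90,0,180] → ·  [on edge]
    (3,1)@(7, 3): e=[-30,0,120] → ·  [on edge]
    (5,2)@(11, 5): e=[10,6,74] → █
    (6,2)@(13, 5): e=[30,0,60] → ·  [on edge]
    (5,3)@(11, 7): e=[10,24,56] → █
    (6,3)@(13, 7): e=[30,18,42] → █
    (7,3)@(15, 7): e=[50,12,28] → █
    (8,3)@(17, 7): e=[70,6,14] → █
    (9,3)@(19, 7): e=[90,0,0] → ·  [on edge]
    (5,4)@(11, 9): e=[10,42,38] → █
    (8,4)@(17, 9): e=[70,24,-4] → ·
    (5,5)@(11, 11): e=[10,60,20] → █
  covered (11 px):
    · · · · · · · · · · ·
    · · · · · · · · · · ·
    · · · · · █ · · · · ·
    · · · · · █ █ █ █ · ·
    · · · · · █ █ █ · · ·
    · · · · · █ █ · · · ·
    · · · · · █ · · · · ·
    · · · · · · · · · · ·
T1:
  2·area = 52  (B↔C swapped to make it positive)
  edge (3, 5)→(8, 12): d=(5,7) right/bottom  bias=-1
  edge (8, 12)→(2, 14): d=(-6,2) right/bottom  bias=-1
  edge (2, 14)→(3, 5): d=(1,-9) top-left  bias=+0
    (1,2)@(3, 5): e=[0,52,0] → ·  [on edge]
    (1,3)@(3, 7): e=[10,40,2] → █
    (2,3)@(5, 7): e=[-4,36,20] → ·
    (1,4)@(3, 9): e=[20,28,4] → █
    (2,4)@(5, 9): e=[6,24,22] → █
    (3,4)@(7, 9): e=[-8,20,40] → ·
    (8,4)@(17, 9): e=[-78,0,130] → ·  [on edge]
    (1,5)@(3, 11): e=[30,16,6] → █
    (3,5)@(7, 11): e=[2,8,42] → █
    (4,5)@(9, 11): e=[-12,4,60] → ·
    (5,5)@(11, 11): e=[-26,0,78] → ·  [on edge]
    (1,6)@(3, 13): e=[40,4,8] → █
    (2,6)@(5, 13): e=[26,0,26] → ·  [on edge]
  covered (7 px):
    · · · · · · · · · · ·
    · · · · · · · · · · ·
    · · · · · · · · · · ·
    · █ · · · · · · · · ·
    · █ █ · · · · · · · ·
    · █ █ █ · · · · · · ·
    · █ · · · · · · · · ·
    · · · · · · · · · · ·
T2:
  2·area = 72
  edge (10, 0)→(20, 4): d=(10,4) right/bottom  bias=-1
  edge (20, 4)→(12, 8): d=(-8,4) right/bottom  bias=-1
  edge (12, 8)→(10, 0): d=(-2,-8) top-left  bias=+0
    (5,0)@(11, 1): e=[6,60,6] → █
    (6,0)@(13, 1): e=[-2,52,22] → ·
    (5,1)@(11, 3): e=[26,44,2] → █
    (6,1)@(13, 3): e=[18,36,18] → █
    (7,1)@(15, 3): e=[10,28,34] → █
    (8,1)@(17, 3): e=[2,20,50] → █
    (9,1)@(19, 3): e=[-6,12,66] → ·
    (5,2)@(11, 5): e=[46,28,-2] → ·
    (6,2)@(13, 5): e=[38,20,14] → █
    (9,2)@(19, 5): e=[14,-4,62] → ·
    (6,3)@(13, 7): e=[58,4,10] → █
    (7,3)@(15, 7): e=[50,-4,26] → ·
  covered (9 px):
    · · · · · █ · · · · ·
    · · · · · █ █ █ █ · ·
    · · · · · · █ █ █ · ·
    · · · · · · █ · · · ·
    · · · · · · · · · · ·
    · · · · · · · · · · ·
    · · · · · · · · · · ·
    · · · · · · · · · · ·
T3:
  2·area = 56
  edge (12, 2)→(20, 6): d=(8,4) right/bottom  bias=-1
  edge (20, 6)→(18, 12): d=(-2,6) right/bottom  bias=-1
  edge (18, 12)→(12, 2): d=(-6,-10) top-left  bias=+0
    (6,1)@(13, 3): e=[4,48,4] → █
    (7,1)@(15, 3): e=[-4,36,24] → ·
    (10,1)@(21, 3): e=[-28,0,84] → ·  [on edge]
    (6,2)@(13, 5): e=[20,44,-8] → ·
    (7,2)@(15, 5): e=[12,32,12] → █
    (8,2)@(17, 5): e=[4,20,32] → █
    (9,2)@(19, 5): e=[-4,8,52] → ·
    (7,3)@(15, 7): e=[28,28,0] → █  [on edge]
    (9,3)@(19, 7): e=[12,4,40] → █
    (10,3)@(21, 7): e=[4,-8,60] → ·
    (7,4)@(15, 9): e=[44,24,-12] → ·
    (8,4)@(17, 9): e=[36,12,8] → █
    (9,4)@(19, 9): e=[28,0,28] → ·  [on edge]
    (8,7)@(17, 15): e=[84,0,-28] → ·  [on edge]
  covered (7 px):
    · · · · · · · · · · ·
    · · · · · · █ · · · ·
    · · · · · · · █ █ · ·
    · · · · · · · █ █ █ ·
    · · · · · · · · █ · ·
    · · · · · · · · · · ·
    · · · · · · · · · · ·
    · · · · · · · · · · ·

Z-buffer (winner per pixel, '.' = empty):
  . . . . . 2 . . . . .
  . . . . . 2 3 2 2 . .
  . . . . . 0 2 3 3 . .
  . 1 . . . 0 2 3 3 3 .
  . 1 1 . . 0 0 0 3 . .
  . 1 1 1 . 0 0 . . . .
  . 1 . . . 0 . . . . .
  . . . . . . . . . . .

Result: 1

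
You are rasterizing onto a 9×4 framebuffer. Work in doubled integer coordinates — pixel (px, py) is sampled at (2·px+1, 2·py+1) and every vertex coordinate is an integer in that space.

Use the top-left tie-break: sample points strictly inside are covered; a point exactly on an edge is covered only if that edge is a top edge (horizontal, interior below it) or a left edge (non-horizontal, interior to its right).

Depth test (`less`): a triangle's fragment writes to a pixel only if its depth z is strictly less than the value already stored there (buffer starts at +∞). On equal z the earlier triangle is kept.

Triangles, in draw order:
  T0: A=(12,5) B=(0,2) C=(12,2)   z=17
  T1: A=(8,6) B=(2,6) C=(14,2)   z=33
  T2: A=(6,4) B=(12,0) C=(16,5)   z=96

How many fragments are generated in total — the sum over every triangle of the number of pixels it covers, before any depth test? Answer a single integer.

T0:
  2·area = 36
  edge (12, 5)→(0, 2): d=(-12,-3) top-left  bias=+0
  edge (0, 2)→(12, 2): d=(12,0) top-left  bias=+0
  edge (12, 2)→(12, 5): d=(0,3) right/bottom  bias=-1
    (2,1)@(5, 3): e=[3,12,21] → █
    (3,1)@(7, 3): e=[9,12,15] → █
    (4,1)@(9, 3): e=[15,12,9] → █
    (5,1)@(11, 3): e=[21,12,3] → █
    (6,1)@(13, 3): e=[27,12,-3] → ·
    (2,2)@(5, 5): e=[-21,36,21] → ·
    (3,2)@(7, 5): e=[-15,36,15] → ·
    (4,2)@(9, 5): e=[-9,36,9] → ·
    (5,2)@(11, 5): e=[-3,36,3] → ·
  covered (4 px):
    · · · · · · · · ·
    · · █ █ █ █ · · ·
    · · · · · · · · ·
    · · · · · · · · ·
T1:
  2·area = 24
  edge (8, 6)→(2, 6): d=(-6,0) right/bottom  bias=-1
  edge (2, 6)→(14, 2): d=(12,-4) top-left  bias=+0
  edge (14, 2)→(8, 6): d=(-6,4) right/bottom  bias=-1
    (8,0)@(17, 1): e=[30,0,-6] → ·  [on edge]
    (5,1)@(11, 3): e=[18,0,6] → █  [on edge]
    (6,1)@(13, 3): e=[18,8,-2] → ·
    (2,2)@(5, 5): e=[6,0,18] → █  [on edge]
    (3,2)@(7, 5): e=[6,8,10] → █
    (4,2)@(9, 5): e=[6,16,2] → █
    (5,2)@(11, 5): e=[6,24,-6] → ·
    (2,3)@(5, 7): e=[-6,24,6] → ·
    (3,3)@(7, 7): e=[-6,32,-2] → ·
    (4,3)@(9, 7): e=[-6,40,-10] → ·
  covered (4 px):
    · · · · · · · · ·
    · · · · · █ · · ·
    · · █ █ █ · · · ·
    · · · · · · · · ·
T2:
  2·area = 46
  edge (6, 4)→(12, 0): d=(6,-4) top-left  bias=+0
  edge (12, 0)→(16, 5): d=(4,5) right/bottom  bias=-1
  edge (16, 5)→(6, 4): d=(-10,-1) top-left  bias=+0
    (5,0)@(11, 1): e=[2,9,35] → █
    (6,0)@(13, 1): e=[10,-1,37] → ·
    (4,1)@(9, 3): e=[6,27,13] → █
    (6,1)@(13, 3): e=[22,7,17] → █
    (7,1)@(15, 3): e=[30,-3,19] → ·
    (4,2)@(9, 5): e=[18,35,-7] → ·
    (5,2)@(11, 5): e=[26,25,-5] → ·
    (6,2)@(13, 5): e=[34,15,-3] → ·
  covered (4 px):
    · · · · · █ · · ·
    · · · · █ █ █ · ·
    · · · · · · · · ·
    · · · · · · · · ·

Result: 12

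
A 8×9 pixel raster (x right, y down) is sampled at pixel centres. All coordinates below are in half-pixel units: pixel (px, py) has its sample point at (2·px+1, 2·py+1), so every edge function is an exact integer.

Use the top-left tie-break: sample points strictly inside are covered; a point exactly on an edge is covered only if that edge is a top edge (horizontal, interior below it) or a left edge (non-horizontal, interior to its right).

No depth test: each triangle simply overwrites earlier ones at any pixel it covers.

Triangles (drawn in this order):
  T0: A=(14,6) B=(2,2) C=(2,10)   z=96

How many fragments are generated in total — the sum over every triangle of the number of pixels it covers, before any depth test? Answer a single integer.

T0:
  2·area = 96  (B↔C swapped to make it positive)
  edge (14, 6)→(2, 10): d=(-12,4) right/bottom  bias=-1
  edge (2, 10)→(2, 2): d=(0,-8) top-left  bias=+0
  edge (2, 2)→(14, 6): d=(12,4) right/bottom  bias=-1
    (1,1)@(3, 3): e=[80,8,8] → X
    (2,1)@(5, 3): e=[72,24,0] → .  [on edge]
    (1,2)@(3, 5): e=[56,8,32] → X
    (2,2)@(5, 5): e=[48,24,24] → X
    (3,2)@(7, 5): e=[40,40,16] → X
    (4,2)@(9, 5): e=[32,56,8] → X
    (5,2)@(11, 5): e=[24,72,0] → .  [on edge]
    (1,3)@(3, 7): e=[32,8,56] → X
    (5,3)@(11, 7): e=[0,72,24] → .  [on edge]
    (1,4)@(3, 9): e=[8,8,80] → X
    (2,4)@(5, 9): e=[0,24,72] → .  [on edge]
    (3,4)@(7, 9): e=[-8,40,64] → .
  covered (10 px):
    . . . . . . . .
    . X . . . . . .
    . X X X X . . .
    . X X X X . . .
    . X . . . . . .
    . . . . . . . .
    . . . . . . . .
    . . . . . . . .
    . . . . . . . .

Final: 10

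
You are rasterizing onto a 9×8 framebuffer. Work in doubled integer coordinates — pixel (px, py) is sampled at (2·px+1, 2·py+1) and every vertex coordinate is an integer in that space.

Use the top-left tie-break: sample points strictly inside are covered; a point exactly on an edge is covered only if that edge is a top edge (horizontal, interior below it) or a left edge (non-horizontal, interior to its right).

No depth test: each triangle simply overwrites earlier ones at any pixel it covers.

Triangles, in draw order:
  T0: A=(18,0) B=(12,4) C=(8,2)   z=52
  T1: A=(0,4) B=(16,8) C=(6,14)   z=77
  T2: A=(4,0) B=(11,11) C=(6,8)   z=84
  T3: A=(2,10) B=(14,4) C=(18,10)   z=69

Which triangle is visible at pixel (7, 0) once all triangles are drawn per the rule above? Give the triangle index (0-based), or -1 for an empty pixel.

T0:
  2·area = 28
  edge (18, 0)→(12, 4): d=(-6,4) right/bottom  bias=-1
  edge (12, 4)→(8, 2): d=(-4,-2) top-left  bias=+0
  edge (8, 2)→(18, 0): d=(10,-2) top-left  bias=+0
    (6,0)@(13, 1): e=[14,14,0] → X  [on edge]
    (7,0)@(15, 1): e=[6,18,4] → X
    (8,0)@(17, 1): e=[-2,22,8] → .
    (1,1)@(3, 3): e=[42,-14,0] → .  [on edge]
    (5,1)@(11, 3): e=[10,2,16] → X
    (7,1)@(15, 3): e=[-6,10,24] → .
    (5,2)@(11, 5): e=[-2,-6,36] → .
    (6,2)@(13, 5): e=[-10,-2,40] → .
  covered (4 px):
    . . . . . . X X .
    . . . . . X X . .
    . . . . . . . . .
    . . . . . . . . .
    . . . . . . . . .
    . . . . . . . . .
    . . . . . . . . .
    . . . . . . . . .
T1:
  2·area = 136
  edge (0, 4)→(16, 8): d=(16,4) right/bottom  bias=-1
  edge (16, 8)→(6, 14): d=(-10,6) right/bottom  bias=-1
  edge (6, 14)→(0, 4): d=(-6,-10) top-left  bias=+0
    (0,2)@(1, 5): e=[12,120,4] → X
    (1,2)@(3, 5): e=[4,108,24] → X
    (2,2)@(5, 5): e=[-4,96,44] → .
    (0,3)@(1, 7): e=[44,100,-8] → .
    (1,3)@(3, 7): e=[36,88,12] → X
    (2,3)@(5, 7): e=[28,76,32] → X
    (3,3)@(7, 7): e=[20,64,52] → X
    (4,3)@(9, 7): e=[12,52,72] → X
    (5,3)@(11, 7): e=[4,40,92] → X
    (6,3)@(13, 7): e=[-4,28,112] → .
    (1,4)@(3, 9): e=[68,68,0] → X  [on edge]
    (6,4)@(13, 9): e=[28,8,100] → X
    (5,5)@(11, 11): e=[68,0,68] → .  [on edge]
  covered (17 px):
    . . . . . . . . .
    . . . . . . . . .
    X X . . . . . . .
    . X X X X X . . .
    . X X X X X X . .
    . . X X X . . . .
    . . . X . . . . .
    . . . . . . . . .
T2:
  2·area = 34
  edge (4, 0)→(11, 11): d=(7,11) right/bottom  bias=-1
  edge (11, 11)→(6, 8): d=(-5,-3) top-left  bias=+0
  edge (6, 8)→(4, 0): d=(-2,-8) top-left  bias=+0
    (2,1)@(5, 3): e=[10,22,2] → X
    (3,1)@(7, 3): e=[-12,28,18] → .
    (0,2)@(1, 5): e=[68,0,-34] → .  [on edge]
    (2,2)@(5, 5): e=[24,12,-2] → .
    (3,2)@(7, 5): e=[2,18,14] → X
    (4,2)@(9, 5): e=[-20,24,30] → .
    (3,3)@(7, 7): e=[16,8,10] → X
    (4,3)@(9, 7): e=[-6,14,26] → .
    (3,4)@(7, 9): e=[30,-2,6] → .
    (4,4)@(9, 9): e=[8,4,22] → X
    (5,4)@(11, 9): e=[-14,10,38] → .
    (4,5)@(9, 11): e=[22,-6,18] → .
    (5,5)@(11, 11): e=[0,0,34] → .  [on edge]
  covered (4 px):
    . . . . . . . . .
    . . X . . . . . .
    . . . X . . . . .
    . . . X . . . . .
    . . . . X . . . .
    . . . . . . . . .
    . . . . . . . . .
    . . . . . . . . .
T3:
  2·area = 96
  edge (2, 10)→(14, 4): d=(12,-6) top-left  bias=+0
  edge (14, 4)→(18, 10): d=(4,6) right/bottom  bias=-1
  edge (18, 10)→(2, 10): d=(-16,0) right/bottom  bias=-1
    (6,2)@(13, 5): e=[6,10,80] → X
    (7,2)@(15, 5): e=[18,-2,80] → .
    (4,3)@(9, 7): e=[6,42,48] → X
    (5,3)@(11, 7): e=[18,30,48] → X
    (7,3)@(15, 7): e=[42,6,48] → X
    (8,3)@(17, 7): e=[54,-6,48] → .
    (2,4)@(5, 9): e=[6,74,16] → X
    (3,4)@(7, 9): e=[18,62,16] → X
    (8,4)@(17, 9): e=[78,2,16] → X
    (2,5)@(5, 11): e=[30,82,-16] → .
    (3,5)@(7, 11): e=[42,70,-16] → .
    (4,5)@(9, 11): e=[54,58,-16] → .
  covered (12 px):
    . . . . . . . . .
    . . . . . . . . .
    . . . . . . X . .
    . . . . X X X X .
    . . X X X X X X X
    . . . . . . . . .
    . . . . . . . . .
    . . . . . . . . .

Z-buffer (winner per pixel, '.' = empty):
  . . . . . . 0 0 .
  . . 2 . . 0 0 . .
  1 1 . 2 . . 3 . .
  . 1 1 2 3 3 3 3 .
  . 1 3 3 3 3 3 3 3
  . . 1 1 1 . . . .
  . . . 1 . . . . .
  . . . . . . . . .

Final: 0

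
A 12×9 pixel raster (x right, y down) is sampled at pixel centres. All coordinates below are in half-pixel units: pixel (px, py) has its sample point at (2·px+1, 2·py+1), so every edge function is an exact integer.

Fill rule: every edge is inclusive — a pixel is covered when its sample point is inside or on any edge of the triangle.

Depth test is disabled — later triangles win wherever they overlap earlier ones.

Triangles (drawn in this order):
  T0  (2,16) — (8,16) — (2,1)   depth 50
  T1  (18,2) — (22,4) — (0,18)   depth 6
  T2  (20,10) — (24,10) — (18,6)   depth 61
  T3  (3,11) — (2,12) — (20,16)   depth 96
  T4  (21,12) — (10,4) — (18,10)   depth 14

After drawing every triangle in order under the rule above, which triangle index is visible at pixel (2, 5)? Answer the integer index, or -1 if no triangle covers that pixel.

T0:
  2·area = 90  (B↔C swapped to make it positive)
  edge (2, 16)→(2, 1): d=(0,-15) inclusive
  edge (2, 1)→(8, 16): d=(6,15) inclusive
  edge (8, 16)→(2, 16): d=(-6,0) inclusive
    (1,2)@(3, 5): e=[15,9,66] → #
    (2,2)@(5, 5): e=[45,-21,66] → ·
    (1,3)@(3, 7): e=[15,21,54] → #
    (2,3)@(5, 7): e=[45,-9,54] → ·
    (1,4)@(3, 9): e=[15,33,42] → #
    (2,4)@(5, 9): e=[45,3,42] → #
    (3,4)@(7, 9): e=[75,-27,42] → ·
    (1,5)@(3, 11): e=[15,45,30] → #
    (3,5)@(7, 11): e=[75,-15,30] → ·
    (1,6)@(3, 13): e=[15,57,18] → #
    (3,6)@(7, 13): e=[75,-3,18] → ·
    (1,7)@(3, 15): e=[15,69,6] → #
  covered (11 px):
    · · · · · · · · · · · ·
    · · · · · · · · · · · ·
    · # · · · · · · · · · ·
    · # · · · · · · · · · ·
    · # # · · · · · · · · ·
    · # # · · · · · · · · ·
    · # # · · · · · · · · ·
    · # # # · · · · · · · ·
    · · · · · · · · · · · ·
T1:
  2·area = 100
  edge (18, 2)→(22, 4): d=(4,2) inclusive
  edge (22, 4)→(0, 18): d=(-22,14) inclusive
  edge (0, 18)→(18, 2): d=(18,-16) inclusive
    (8,1)@(17, 3): e=[6,92,2] → #
    (9,1)@(19, 3): e=[2,64,34] → #
    (10,1)@(21, 3): e=[-2,36,66] → ·
    (7,2)@(15, 5): e=[18,76,6] → #
    (10,2)@(21, 5): e=[6,-8,102] → ·
    (6,3)@(13, 7): e=[30,60,10] → #
    (9,3)@(19, 7): e=[18,-24,106] → ·
    (5,4)@(11, 9): e=[42,44,14] → #
    (7,4)@(15, 9): e=[34,-12,78] → ·
    (8,4)@(17, 9): e=[30,-40,110] → ·
    (4,5)@(9, 11): e=[54,28,18] → #
    (5,5)@(11, 11): e=[50,0,50] → #  [on edge]
  covered (13 px):
    · · · · · · · · · · · ·
    · · · · · · · · # # · ·
    · · · · · · · # # # · ·
    · · · · · · # # # · · ·
    · · · · · # # · · · · ·
    · · · · # # · · · · · ·
    · · · # · · · · · · · ·
    · · · · · · · · · · · ·
    · · · · · · · · · · · ·
T2:
  2·area = 16  (B↔C swapped to make it positive)
  edge (20, 10)→(18, 6): d=(-2,-4) inclusive
  edge (18, 6)→(24, 10): d=(6,4) inclusive
  edge (24, 10)→(20, 10): d=(-4,0) inclusive
    (9,3)@(19, 7): e=[2,2,12] → #
    (10,3)@(21, 7): e=[10,-6,12] → ·
    (9,4)@(19, 9): e=[-2,14,4] → ·
    (10,4)@(21, 9): e=[6,6,4] → #
    (11,4)@(23, 9): e=[14,-2,4] → ·
    (10,5)@(21, 11): e=[2,18,-4] → ·
  covered (2 px):
    · · · · · · · · · · · ·
    · · · · · · · · · · · ·
    · · · · · · · · · · · ·
    · · · · · · · · · # · ·
    · · · · · · · · · · # ·
    · · · · · · · · · · · ·
    · · · · · · · · · · · ·
    · · · · · · · · · · · ·
    · · · · · · · · · · · ·
T3:
  2·area = 22  (B↔C swapped to make it positive)
  edge (3, 11)→(20, 16): d=(17,5) inclusive
  edge (20, 16)→(2, 12): d=(-18,-4) inclusive
  edge (2, 12)→(3, 11): d=(1,-1) inclusive
    (6,0)@(13, 1): e=[-220,242,0] → ·  [on edge]
    (5,1)@(11, 3): e=[-176,198,0] → ·  [on edge]
    (4,2)@(9, 5): e=[-132,154,0] → ·  [on edge]
    (3,3)@(7, 7): e=[-88,110,0] → ·  [on edge]
    (2,4)@(5, 9): e=[-44,66,0] → ·  [on edge]
    (1,5)@(3, 11): e=[0,22,0] → #  [on edge]
    (2,5)@(5, 11): e=[-10,30,2] → ·
    (0,6)@(1, 13): e=[44,-22,0] → ·  [on edge]
    (1,6)@(3, 13): e=[34,-14,2] → ·
    (3,6)@(7, 13): e=[14,2,6] → #
    (4,6)@(9, 13): e=[4,10,8] → #
    (5,6)@(11, 13): e=[-6,18,10] → ·
  covered (3 px):
    · · · · · · · · · · · ·
    · · · · · · · · · · · ·
    · · · · · · · · · · · ·
    · · · · · · · · · · · ·
    · · · · · · · · · · · ·
    · # · · · · · · · · · ·
    · · · # # · · · · · · ·
    · · · · · · · · · · · ·
    · · · · · · · · · · · ·
T4:
  2·area = 2  (B↔C swapped to make it positive)
  edge (21, 12)→(18, 10): d=(-3,-2) inclusive
  edge (18, 10)→(10, 4): d=(-8,-6) inclusive
  edge (10, 4)→(21, 12): d=(11,8) inclusive
  covered (0 px):
    · · · · · · · · · · · ·
    · · · · · · · · · · · ·
    · · · · · · · · · · · ·
    · · · · · · · · · · · ·
    · · · · · · · · · · · ·
    · · · · · · · · · · · ·
    · · · · · · · · · · · ·
    · · · · · · · · · · · ·
    · · · · · · · · · · · ·

Z-buffer (winner per pixel, '.' = empty):
  . . . . . . . . . . . .
  . . . . . . . . 1 1 . .
  . 0 . . . . . 1 1 1 . .
  . 0 . . . . 1 1 1 2 . .
  . 0 0 . . 1 1 . . . 2 .
  . 3 0 . 1 1 . . . . . .
  . 0 0 3 3 . . . . . . .
  . 0 0 0 . . . . . . . .
  . . . . . . . . . . . .

Result: 0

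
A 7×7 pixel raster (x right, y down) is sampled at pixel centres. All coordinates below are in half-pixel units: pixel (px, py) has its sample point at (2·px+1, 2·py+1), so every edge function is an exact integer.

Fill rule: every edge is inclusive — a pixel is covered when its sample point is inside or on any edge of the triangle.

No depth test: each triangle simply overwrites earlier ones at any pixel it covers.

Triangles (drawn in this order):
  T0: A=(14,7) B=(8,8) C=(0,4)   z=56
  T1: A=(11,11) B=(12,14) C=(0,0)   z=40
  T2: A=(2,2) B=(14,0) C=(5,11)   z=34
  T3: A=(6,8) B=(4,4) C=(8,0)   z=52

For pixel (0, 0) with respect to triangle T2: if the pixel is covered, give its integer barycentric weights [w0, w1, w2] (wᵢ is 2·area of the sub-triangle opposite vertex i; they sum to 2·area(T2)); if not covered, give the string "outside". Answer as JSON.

T0:
  2·area = 32
  edge (14, 7)→(8, 8): d=(-6,1) inclusive
  edge (8, 8)→(0, 4): d=(-8,-4) inclusive
  edge (0, 4)→(14, 7): d=(14,3) inclusive
    (1,2)@(3, 5): e=[23,4,5] → █
    (2,2)@(5, 5): e=[21,12,-1] → ·
    (1,3)@(3, 7): e=[11,-12,33] → ·
    (3,3)@(7, 7): e=[7,4,21] → █
    (4,3)@(9, 7): e=[5,12,15] → █
    (5,3)@(11, 7): e=[3,20,9] → █
    (6,3)@(13, 7): e=[1,28,3] → █
    (3,4)@(7, 9): e=[-5,-12,49] → ·
    (4,4)@(9, 9): e=[-7,-4,43] → ·
    (5,4)@(11, 9): e=[-9,4,37] → ·
    (6,4)@(13, 9): e=[-11,12,31] → ·
  covered (5 px):
    · · · · · · ·
    · · · · · · ·
    · █ · · · · ·
    · · · █ █ █ █
    · · · · · · ·
    · · · · · · ·
    · · · · · · ·
T1:
  2·area = 22
  edge (11, 11)→(12, 14): d=(1,3) inclusive
  edge (12, 14)→(0, 0): d=(-12,-14) inclusive
  edge (0, 0)→(11, 11): d=(11,11) inclusive
    (0,0)@(1, 1): e=[20,2,0] → █  [on edge]
    (1,0)@(3, 1): e=[14,30,-22] → ·
    (0,1)@(1, 3): e=[22,-22,22] → ·
    (1,1)@(3, 3): e=[16,6,0] → █  [on edge]
    (2,1)@(5, 3): e=[10,34,-22] → ·
    (1,2)@(3, 5): e=[18,-18,22] → ·
    (2,2)@(5, 5): e=[12,10,0] → █  [on edge]
    (3,2)@(7, 5): e=[6,38,-22] → ·
    (4,2)@(9, 5): e=[0,66,-44] → ·  [on edge]
    (2,3)@(5, 7): e=[14,-14,22] → ·
    (3,3)@(7, 7): e=[8,14,0] → █  [on edge]
    (4,3)@(9, 7): e=[2,42,-22] → ·
    (4,4)@(9, 9): e=[4,18,0] → █  [on edge]
    (5,5)@(11, 11): e=[0,22,0] → █  [on edge]
    (6,6)@(13, 13): e=[-4,26,0] → ·  [on edge]
  covered (6 px):
    █ · · · · · ·
    · █ · · · · ·
    · · █ · · · ·
    · · · █ · · ·
    · · · · █ · ·
    · · · · · █ ·
    · · · · · · ·
T2:
  2·area = 114
  edge (2, 2)→(14, 0): d=(12,-2) inclusive
  edge (14, 0)→(5, 11): d=(-9,11) inclusive
  edge (5, 11)→(2, 2): d=(-3,-9) inclusive
    (4,0)@(9, 1): e=[2,46,66] → █
    (5,0)@(11, 1): e=[6,24,84] → █
    (6,0)@(13, 1): e=[10,2,102] → █
    (1,1)@(3, 3): e=[14,94,6] → █
    (2,1)@(5, 3): e=[18,72,24] → █
    (3,1)@(7, 3): e=[22,50,42] → █
    (6,1)@(13, 3): e=[34,-16,96] → ·
    (1,2)@(3, 5): e=[38,76,0] → █  [on edge]
    (5,2)@(11, 5): e=[54,-12,72] → ·
    (1,3)@(3, 7): e=[62,58,-6] → ·
    (2,3)@(5, 7): e=[66,36,12] → █
    (4,3)@(9, 7): e=[74,-8,48] → ·
    (2,5)@(5, 11): e=[114,0,0] → █  [on edge]
  covered (16 px):
    · · · · █ █ █
    · █ █ █ █ █ ·
    · █ █ █ █ · ·
    · · █ █ · · ·
    · · █ · · · ·
    · · █ · · · ·
    · · · · · · ·
T3:
  2·area = 24
  edge (6, 8)→(4, 4): d=(-2,-4) inclusive
  edge (4, 4)→(8, 0): d=(4,-4) inclusive
  edge (8, 0)→(6, 8): d=(-2,8) inclusive
    (3,0)@(7, 1): e=[18,0,6] → █  [on edge]
    (4,0)@(9, 1): e=[26,8,-10] → ·
    (2,1)@(5, 3): e=[6,0,18] → █  [on edge]
    (4,1)@(9, 3): e=[22,16,-14] → ·
    (1,2)@(3, 5): e=[-6,0,30] → ·  [on edge]
    (2,2)@(5, 5): e=[2,8,14] → █
    (3,2)@(7, 5): e=[10,16,-2] → ·
    (0,3)@(1, 7): e=[-18,0,42] → ·  [on edge]
    (2,3)@(5, 7): e=[-2,16,10] → ·
  covered (4 px):
    · · · █ · · ·
    · · █ █ · · ·
    · · █ · · · ·
    · · · · · · ·
    · · · · · · ·
    · · · · · · ·
    · · · · · · ·

Answer: "outside"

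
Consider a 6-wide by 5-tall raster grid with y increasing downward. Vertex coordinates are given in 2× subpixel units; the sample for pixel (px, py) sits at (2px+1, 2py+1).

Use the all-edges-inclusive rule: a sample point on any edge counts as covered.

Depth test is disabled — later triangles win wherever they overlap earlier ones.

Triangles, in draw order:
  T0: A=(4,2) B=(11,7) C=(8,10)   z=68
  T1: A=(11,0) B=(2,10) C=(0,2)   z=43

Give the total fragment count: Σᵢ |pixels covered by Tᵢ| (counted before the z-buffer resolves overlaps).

T0:
  2·area = 36
  edge (4, 2)→(11, 7): d=(7,5) inclusive
  edge (11, 7)→(8, 10): d=(-3,3) inclusive
  edge (8, 10)→(4, 2): d=(-4,-8) inclusive
    (2,1)@(5, 3): e=[2,30,4] → █
    (3,1)@(7, 3): e=[-8,24,20] → ·
    (2,2)@(5, 5): e=[16,24,-4] → ·
    (3,2)@(7, 5): e=[6,18,12] → █
    (4,2)@(9, 5): e=[-4,12,28] → ·
    (3,3)@(7, 7): e=[20,12,4] → █
    (4,3)@(9, 7): e=[10,6,20] → █
    (5,3)@(11, 7): e=[0,0,36] → █  [on edge]
    (3,4)@(7, 9): e=[34,6,-4] → ·
    (4,4)@(9, 9): e=[24,0,12] → █  [on edge]
    (5,4)@(11, 9): e=[14,-6,28] → ·
  covered (6 px):
    · · · · · ·
    · · █ · · ·
    · · · █ · ·
    · · · █ █ █
    · · · · █ ·
T1:
  2·area = 92
  edge (11, 0)→(2, 10): d=(-9,10) inclusive
  edge (2, 10)→(0, 2): d=(-2,-8) inclusive
  edge (0, 2)→(11, 0): d=(11,-2) inclusive
    (3,0)@(7, 1): e=[31,58,3] → █
    (4,0)@(9, 1): e=[11,74,7] → █
    (5,0)@(11, 1): e=[-9,90,11] → ·
    (0,1)@(1, 3): e=[73,6,13] → █
    (1,1)@(3, 3): e=[53,22,17] → █
    (2,1)@(5, 3): e=[33,38,21] → █
    (4,1)@(9, 3): e=[-7,70,29] → ·
    (0,2)@(1, 5): e=[55,2,35] → █
    (3,2)@(7, 5): e=[-5,50,47] → ·
    (0,3)@(1, 7): e=[37,-2,57] → ·
    (1,3)@(3, 7): e=[17,14,61] → █
    (2,3)@(5, 7): e=[-3,30,65] → ·
  covered (10 px):
    · · · █ █ ·
    █ █ █ █ · ·
    █ █ █ · · ·
    · █ · · · ·
    · · · · · ·

Result: 16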